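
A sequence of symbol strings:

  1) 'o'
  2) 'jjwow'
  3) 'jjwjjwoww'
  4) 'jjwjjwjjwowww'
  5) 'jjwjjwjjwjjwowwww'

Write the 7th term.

jjwjjwjjwjjwjjwjjwowwwwww

Every step adds jjw to the front and w to the end of the previous string.
From jjwjjwjjwjjwowwww, 2 further steps: jjwjjwjjwjjwowwww → jjwjjwjjwjjwjjwowwwww → (answer).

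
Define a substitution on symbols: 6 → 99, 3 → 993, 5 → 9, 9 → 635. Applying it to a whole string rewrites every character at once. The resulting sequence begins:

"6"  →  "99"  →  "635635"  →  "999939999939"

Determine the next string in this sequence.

635635635635993635635635635635993635

Expanding 999939999939: 9→635, 9→635, 9→635, 9→635, 3→993, 9→635, 9→635, 9→635, 9→635, 9→635, 3→993, 9→635. Concatenated: 635 635 635 635 993 635 635 635 635 635 993 635.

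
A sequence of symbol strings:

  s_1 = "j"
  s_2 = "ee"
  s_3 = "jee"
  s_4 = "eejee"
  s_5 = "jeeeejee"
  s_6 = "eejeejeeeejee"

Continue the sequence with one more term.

From term 3 onward, concatenate the second-to-last term with the last: j·ee = jee, ee·jee = eejee, …
The next term joins jeeeejee and eejeejeeeejee.

jeeeejeeeejeejeeeejee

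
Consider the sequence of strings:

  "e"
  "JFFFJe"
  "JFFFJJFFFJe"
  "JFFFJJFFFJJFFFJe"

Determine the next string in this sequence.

Every step adds JFFFJ at the front: s(k+1) = JFFFJ·s(k).
One more step from JFFFJJFFFJJFFFJe gives the answer.

JFFFJJFFFJJFFFJJFFFJe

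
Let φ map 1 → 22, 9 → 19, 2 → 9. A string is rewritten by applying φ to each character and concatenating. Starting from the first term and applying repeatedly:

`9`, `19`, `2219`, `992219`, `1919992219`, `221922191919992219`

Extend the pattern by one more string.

992219992219221922191919992219

Replace each of the 18 characters of 221922191919992219 in place — 9 9 22 19 9 9 22 19 22 19 22 19 19 19 9 9 22 19 — and concatenate.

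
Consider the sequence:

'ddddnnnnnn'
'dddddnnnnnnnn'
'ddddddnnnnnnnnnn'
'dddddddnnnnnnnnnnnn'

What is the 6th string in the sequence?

Each string has the form d^{n+2} n^{2n+2}, where the shown terms are n = 2, 3, 4, 5.
For term 6, n = 7, so the run lengths are 9, 16.

dddddddddnnnnnnnnnnnnnnnn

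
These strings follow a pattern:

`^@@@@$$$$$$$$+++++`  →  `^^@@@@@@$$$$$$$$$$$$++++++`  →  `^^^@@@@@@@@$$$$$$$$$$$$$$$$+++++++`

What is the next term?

Term n consists of n-1 ^'s, followed by 2n @'s, followed by 4n $'s, followed by n+3 +'s, where the shown terms are n = 2, 3, 4.
For the next term, n = 5, so the run lengths are 4, 10, 20, 8.

^^^^@@@@@@@@@@$$$$$$$$$$$$$$$$$$$$++++++++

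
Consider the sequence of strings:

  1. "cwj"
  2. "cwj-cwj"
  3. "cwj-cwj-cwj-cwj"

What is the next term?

Every step duplicates the string with '-' between the halves.
One more doubling of cwj-cwj-cwj-cwj gives the answer.

cwj-cwj-cwj-cwj-cwj-cwj-cwj-cwj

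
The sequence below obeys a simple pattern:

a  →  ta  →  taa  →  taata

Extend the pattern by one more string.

taatataa

Each term (from the third on) is the previous term followed by the one before it: term 3 = ta·a = taa.
Continuing: taata · taa gives term 5.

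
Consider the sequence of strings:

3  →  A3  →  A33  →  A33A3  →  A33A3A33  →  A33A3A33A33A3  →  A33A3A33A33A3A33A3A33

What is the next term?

A33A3A33A33A3A33A3A33A33A3A33A33A3

From term 3 onward, concatenate the last term with the second-to-last: A3·3 = A33, A33·A3 = A33A3, …
So term 8 is A33A3A33A33A3A33A3A33·A33A3A33A33A3.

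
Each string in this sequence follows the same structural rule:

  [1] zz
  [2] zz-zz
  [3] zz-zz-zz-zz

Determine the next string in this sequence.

Each string is two copies of the previous one joined by '-'.
So the next term is two copies of zz-zz-zz-zz with '-' between the halves.

zz-zz-zz-zz-zz-zz-zz-zz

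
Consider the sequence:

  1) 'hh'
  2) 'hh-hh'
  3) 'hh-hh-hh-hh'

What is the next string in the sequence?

Each string is two copies of the previous one joined by '-'.
Doubling hh-hh-hh-hh with '-' between the halves:

hh-hh-hh-hh-hh-hh-hh-hh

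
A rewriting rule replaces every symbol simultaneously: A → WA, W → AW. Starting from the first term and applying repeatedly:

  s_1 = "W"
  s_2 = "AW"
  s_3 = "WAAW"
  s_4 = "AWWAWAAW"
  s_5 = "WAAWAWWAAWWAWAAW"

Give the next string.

AWWAWAAWWAAWAWWAWAAWAWWAAWWAWAAW

Applying the rule to each of the 16 symbols of WAAWAWWAAWWAWAAW gives the pieces AW WA WA AW WA AW AW WA WA AW AW WA AW WA WA AW, which concatenate to the answer.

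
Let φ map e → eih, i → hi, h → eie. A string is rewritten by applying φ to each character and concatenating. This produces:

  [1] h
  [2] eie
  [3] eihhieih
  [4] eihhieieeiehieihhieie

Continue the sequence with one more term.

Rewriting the 21 symbols of eihhieieeiehieihhieie one by one yields eih hi eie eie hi eih hi eih eih hi eih eie hi eih hi eie eie hi eih hi eih; concatenated:

eihhieieeiehieihhieiheihhieiheiehieihhieieeiehieihhieih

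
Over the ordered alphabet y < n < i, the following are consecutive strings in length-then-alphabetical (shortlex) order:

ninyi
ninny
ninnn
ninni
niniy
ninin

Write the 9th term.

Advancing 3 positions from ninin through ninin → ninii → niiyy reaches term 9.

niiyn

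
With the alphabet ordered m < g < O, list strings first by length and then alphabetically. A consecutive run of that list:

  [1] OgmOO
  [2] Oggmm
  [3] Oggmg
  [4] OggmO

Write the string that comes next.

Find the rightmost character of OggmO below O, bump it to the next letter, and reset everything to its right to m.

Ogggm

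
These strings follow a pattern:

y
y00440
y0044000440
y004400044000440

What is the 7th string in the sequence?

y004400044000440004400044000440

Every step adds 00440 to the end: s(k+1) = s(k)·00440.
From y004400044000440, 3 further steps: y004400044000440 → y00440004400044000440 → y0044000440004400044000440 → (answer).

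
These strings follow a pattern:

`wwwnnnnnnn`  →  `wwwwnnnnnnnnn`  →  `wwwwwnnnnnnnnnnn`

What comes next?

wwwwwwnnnnnnnnnnnnn

Reading off run lengths: w runs 3, 4, 5; n runs 7, 9, 11 — each is linear in n, where the shown terms are n = 3, 4, 5.
For the next term, n = 6, so the run lengths are 6, 13.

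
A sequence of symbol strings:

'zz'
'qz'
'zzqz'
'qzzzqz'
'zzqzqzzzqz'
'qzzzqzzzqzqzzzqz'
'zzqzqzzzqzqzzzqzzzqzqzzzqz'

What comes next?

This is a Fibonacci-style word recurrence s(k) = s(k−2)·s(k−1): e.g. zz·qz = zzqz.
Continuing: qzzzqzzzqzqzzzqz · zzqzqzzzqzqzzzqzzzqzqzzzqz gives term 8.

qzzzqzzzqzqzzzqzzzqzqzzzqzqzzzqzzzqzqzzzqz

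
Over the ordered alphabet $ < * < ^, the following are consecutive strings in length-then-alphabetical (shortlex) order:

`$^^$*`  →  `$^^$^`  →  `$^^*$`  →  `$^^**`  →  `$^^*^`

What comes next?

The successor of $^^*^ increments the rightmost position that isn't already ^ and resets every position after it to $.

$^^^$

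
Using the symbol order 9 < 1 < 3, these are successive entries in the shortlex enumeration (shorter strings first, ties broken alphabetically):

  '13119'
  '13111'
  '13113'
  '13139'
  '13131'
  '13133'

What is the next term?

13399

The successor of 13133 increments the rightmost position that isn't already 3 and resets every position after it to 9.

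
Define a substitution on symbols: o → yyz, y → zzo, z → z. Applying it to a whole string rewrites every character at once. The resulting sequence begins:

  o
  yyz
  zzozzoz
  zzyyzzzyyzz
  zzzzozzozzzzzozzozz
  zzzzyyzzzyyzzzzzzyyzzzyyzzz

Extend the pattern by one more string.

Replace each of the 27 characters of zzzzyyzzzyyzzzzzzyyzzzyyzzz in place — z z z z zzo zzo z z z zzo zzo z z z z z z zzo zzo z z z zzo zzo z z z — and concatenate.

zzzzzzozzozzzzzozzozzzzzzzzozzozzzzzozzozzz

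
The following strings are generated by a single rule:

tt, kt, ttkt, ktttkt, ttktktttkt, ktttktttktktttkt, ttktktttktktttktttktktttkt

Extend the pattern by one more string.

From term 3 onward, concatenate the second-to-last term with the last: tt·kt = ttkt, kt·ttkt = ktttkt, …
Continuing: ktttktttktktttkt · ttktktttktktttktttktktttkt gives term 8.

ktttktttktktttktttktktttktktttktttktktttkt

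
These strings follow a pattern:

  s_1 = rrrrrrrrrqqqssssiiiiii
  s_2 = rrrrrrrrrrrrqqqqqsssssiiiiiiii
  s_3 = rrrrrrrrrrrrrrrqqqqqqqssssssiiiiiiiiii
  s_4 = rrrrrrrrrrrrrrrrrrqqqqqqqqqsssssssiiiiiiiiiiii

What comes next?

rrrrrrrrrrrrrrrrrrrrrqqqqqqqqqqqssssssssiiiiiiiiiiiiii

Each string has the form r^{3n+3} q^{2n-1} s^{n+2} i^{2n+2}, where the shown terms are n = 2, 3, 4, 5.
At n = 6 the blocks have lengths 21, 11, 8, 14.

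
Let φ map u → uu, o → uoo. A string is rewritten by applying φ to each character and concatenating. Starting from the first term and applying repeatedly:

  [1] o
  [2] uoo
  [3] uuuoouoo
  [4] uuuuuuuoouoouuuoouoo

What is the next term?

Rewriting the 20 symbols of uuuuuuuoouoouuuoouoo one by one yields uu uu uu uu uu uu uu uoo uoo uu uoo uoo uu uu uu uoo uoo uu uoo uoo; concatenated:

uuuuuuuuuuuuuuuoouoouuuoouoouuuuuuuoouoouuuoouoo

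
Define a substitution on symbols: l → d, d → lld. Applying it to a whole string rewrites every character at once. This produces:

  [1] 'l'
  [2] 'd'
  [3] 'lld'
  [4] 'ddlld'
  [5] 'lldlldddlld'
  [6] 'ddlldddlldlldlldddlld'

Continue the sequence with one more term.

lldlldddlldlldlldddlldddlldddlldlldlldddlld

Replace each of the 21 characters of ddlldddlldlldlldddlld in place — lld lld d d lld lld lld d d lld d d lld d d lld lld lld d d lld — and concatenate.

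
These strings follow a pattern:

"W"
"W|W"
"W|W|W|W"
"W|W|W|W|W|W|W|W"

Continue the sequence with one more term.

Each string is two copies of the previous one joined by '|'.
Doubling W|W|W|W|W|W|W|W with '|' between the halves:

W|W|W|W|W|W|W|W|W|W|W|W|W|W|W|W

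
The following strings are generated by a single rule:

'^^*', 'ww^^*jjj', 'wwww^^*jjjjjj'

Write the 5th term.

wwwwwwww^^*jjjjjjjjjjjj

Every step adds ww to the front and jjj to the end of the previous string.
From wwww^^*jjjjjj, 2 further steps: wwww^^*jjjjjj → wwwwww^^*jjjjjjjjj → (answer).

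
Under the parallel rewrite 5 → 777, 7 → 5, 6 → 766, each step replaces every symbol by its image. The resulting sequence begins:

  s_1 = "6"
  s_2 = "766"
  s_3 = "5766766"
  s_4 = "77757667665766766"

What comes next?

5557775766766576676677757667665766766

φ(77757667665766766) expands symbol-by-symbol to 5 5 5 777 5 766 766 5 766 766 777 5 766 766 5 766 766; joining the 17 pieces gives the next term.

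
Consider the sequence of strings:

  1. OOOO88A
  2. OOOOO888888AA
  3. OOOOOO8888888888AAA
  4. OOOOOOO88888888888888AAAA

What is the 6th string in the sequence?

OOOOOOOOO8888888888888888888888AAAAAA

The n-th term is n+3 O's then 4n-2 8's then n A's (n = 1, 2, …).
At n = 6 the blocks have lengths 9, 22, 6.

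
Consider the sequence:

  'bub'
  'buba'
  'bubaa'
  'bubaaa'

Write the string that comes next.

bubaaaa

Every step adds a to the end: s(k+1) = s(k)·a.
So the next term is bubaaa·a.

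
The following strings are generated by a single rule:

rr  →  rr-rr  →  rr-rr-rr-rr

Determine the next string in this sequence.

rr-rr-rr-rr-rr-rr-rr-rr

Each string is two copies of the previous one joined by '-'.
One more doubling of rr-rr-rr-rr gives the answer.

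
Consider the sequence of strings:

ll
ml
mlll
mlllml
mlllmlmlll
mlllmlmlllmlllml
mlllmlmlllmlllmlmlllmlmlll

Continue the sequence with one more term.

From term 3 onward, concatenate the last term with the second-to-last: ml·ll = mlll, mlll·ml = mlllml, …
So term 8 is mlllmlmlllmlllmlmlllmlmlll·mlllmlmlllmlllml.

mlllmlmlllmlllmlmlllmlmlllmlllmlmlllmlllml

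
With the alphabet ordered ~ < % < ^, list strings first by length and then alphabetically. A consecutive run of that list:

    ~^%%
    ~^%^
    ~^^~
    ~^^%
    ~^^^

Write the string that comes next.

%~~~

Find the rightmost character of ~^^^ below ^, bump it to the next letter, and reset everything to its right to ~.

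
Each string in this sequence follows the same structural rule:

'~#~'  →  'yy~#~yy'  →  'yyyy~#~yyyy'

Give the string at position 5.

s(k+1) = yy·s(k)·yy, so each term gains yy as a prefix and yy as a suffix.
From yyyy~#~yyyy, 2 further steps: yyyy~#~yyyy → yyyyyy~#~yyyyyy → (answer).

yyyyyyyy~#~yyyyyyyy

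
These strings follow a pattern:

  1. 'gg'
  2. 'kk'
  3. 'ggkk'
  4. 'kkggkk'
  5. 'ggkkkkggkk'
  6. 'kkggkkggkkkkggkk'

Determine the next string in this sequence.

ggkkkkggkkkkggkkggkkkkggkk

This is a Fibonacci-style word recurrence s(k) = s(k−2)·s(k−1): e.g. gg·kk = ggkk.
The next term joins ggkkkkggkk and kkggkkggkkkkggkk.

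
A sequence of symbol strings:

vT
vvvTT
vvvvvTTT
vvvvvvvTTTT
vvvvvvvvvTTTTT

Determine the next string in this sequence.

Term n consists of 2n-1 v's, followed by n T's (n = 1, 2, …).
At n = 6 the blocks have lengths 11, 6.

vvvvvvvvvvvTTTTTT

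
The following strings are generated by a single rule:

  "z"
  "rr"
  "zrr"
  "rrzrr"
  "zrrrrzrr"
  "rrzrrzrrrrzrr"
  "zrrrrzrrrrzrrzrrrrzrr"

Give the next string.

Each term (from the third on) is the two preceding terms concatenated in order: term 3 = z·rr = zrr.
The next term joins rrzrrzrrrrzrr and zrrrrzrrrrzrrzrrrrzrr.

rrzrrzrrrrzrrzrrrrzrrrrzrrzrrrrzrr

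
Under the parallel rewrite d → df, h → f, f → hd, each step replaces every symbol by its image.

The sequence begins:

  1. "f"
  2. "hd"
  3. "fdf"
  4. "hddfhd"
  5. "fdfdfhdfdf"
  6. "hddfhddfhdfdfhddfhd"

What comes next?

fdfdfhdfdfdfhdfdfhddfhdfdfdfhdfdf

φ(hddfhddfhdfdfhddfhd) expands symbol-by-symbol to f df df hd f df df hd f df hd df hd f df df hd f df; joining the 19 pieces gives the next term.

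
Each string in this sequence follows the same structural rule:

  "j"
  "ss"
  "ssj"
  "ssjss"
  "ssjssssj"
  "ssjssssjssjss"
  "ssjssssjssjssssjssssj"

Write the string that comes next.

From term 3 onward, concatenate the last term with the second-to-last: ss·j = ssj, ssj·ss = ssjss, …
The next term joins ssjssssjssjssssjssssj and ssjssssjssjss.

ssjssssjssjssssjssssjssjssssjssjss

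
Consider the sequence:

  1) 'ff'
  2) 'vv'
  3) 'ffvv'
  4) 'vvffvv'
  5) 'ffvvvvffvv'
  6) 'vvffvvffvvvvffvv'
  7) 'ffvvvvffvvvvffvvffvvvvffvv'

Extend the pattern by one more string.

vvffvvffvvvvffvvffvvvvffvvvvffvvffvvvvffvv

From term 3 onward, concatenate the second-to-last term with the last: ff·vv = ffvv, vv·ffvv = vvffvv, …
So term 8 is vvffvvffvvvvffvv·ffvvvvffvvvvffvvffvvvvffvv.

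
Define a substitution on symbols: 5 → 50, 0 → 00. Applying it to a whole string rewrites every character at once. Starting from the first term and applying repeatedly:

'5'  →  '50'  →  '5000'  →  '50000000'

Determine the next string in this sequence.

5000000000000000

Apply φ to 50000000 symbol by symbol: 5→50, 0→00, 0→00, 0→00, 0→00, 0→00, 0→00, 0→00; joined: 50 00 00 00 00 00 00 00.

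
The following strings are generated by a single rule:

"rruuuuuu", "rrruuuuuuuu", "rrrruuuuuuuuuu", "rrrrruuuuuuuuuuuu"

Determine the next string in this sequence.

rrrrrruuuuuuuuuuuuuu

Each string has the form r^{n-1} u^{2n}, where the shown terms are n = 3, 4, 5, 6.
Setting n = 7 gives 6, 14 characters in each block.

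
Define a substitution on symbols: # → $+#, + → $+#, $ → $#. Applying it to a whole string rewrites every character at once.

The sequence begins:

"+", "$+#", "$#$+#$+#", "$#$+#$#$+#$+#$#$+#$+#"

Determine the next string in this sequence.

Rewriting the 21 symbols of $#$+#$#$+#$+#$#$+#$+# one by one yields $# $+# $# $+# $+# $# $+# $# $+# $+# $# $+# $+# $# $+# $# $+# $+# $# $+# $+#; concatenated:

$#$+#$#$+#$+#$#$+#$#$+#$+#$#$+#$+#$#$+#$#$+#$+#$#$+#$+#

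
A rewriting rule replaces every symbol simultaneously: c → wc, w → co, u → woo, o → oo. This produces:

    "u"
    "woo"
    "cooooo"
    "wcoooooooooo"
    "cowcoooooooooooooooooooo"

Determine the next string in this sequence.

Replace each of the 24 characters of cowcoooooooooooooooooooo in place — wc oo co wc oo oo oo oo oo oo oo oo oo oo oo oo oo oo oo oo oo oo oo oo — and concatenate.

wcoocowcoooooooooooooooooooooooooooooooooooooooo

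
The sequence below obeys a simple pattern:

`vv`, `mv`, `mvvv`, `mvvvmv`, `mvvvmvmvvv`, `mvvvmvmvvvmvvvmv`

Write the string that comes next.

mvvvmvmvvvmvvvmvmvvvmvmvvv

From term 3 onward, concatenate the last term with the second-to-last: mv·vv = mvvv, mvvv·mv = mvvvmv, …
So term 7 is mvvvmvmvvvmvvvmv·mvvvmvmvvv.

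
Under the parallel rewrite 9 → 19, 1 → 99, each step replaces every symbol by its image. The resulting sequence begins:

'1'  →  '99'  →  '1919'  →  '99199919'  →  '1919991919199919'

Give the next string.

Applying the rule to each of the 16 symbols of 1919991919199919 gives the pieces 99 19 99 19 19 19 99 19 99 19 99 19 19 19 99 19, which concatenate to the answer.

99199919191999199919991919199919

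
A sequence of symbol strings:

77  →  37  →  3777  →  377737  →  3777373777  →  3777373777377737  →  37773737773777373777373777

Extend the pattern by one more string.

Each term (from the third on) is the previous term followed by the one before it: term 3 = 37·77 = 3777.
Continuing: 37773737773777373777373777 · 3777373777377737 gives term 8.

377737377737773737773737773777373777377737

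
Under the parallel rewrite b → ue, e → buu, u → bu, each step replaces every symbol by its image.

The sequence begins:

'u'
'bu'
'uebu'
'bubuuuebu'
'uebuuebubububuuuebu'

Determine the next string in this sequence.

bubuuuebububuuuebuuebuuebuuebubububuuuebu

φ(uebuuebubububuuuebu) expands symbol-by-symbol to bu buu ue bu bu buu ue bu ue bu ue bu ue bu bu bu buu ue bu; joining the 19 pieces gives the next term.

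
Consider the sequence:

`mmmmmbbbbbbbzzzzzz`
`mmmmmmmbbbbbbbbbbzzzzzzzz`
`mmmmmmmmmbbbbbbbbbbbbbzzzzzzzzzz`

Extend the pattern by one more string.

mmmmmmmmmmmbbbbbbbbbbbbbbbbzzzzzzzzzzzz

The n-th term is 2n+1 m's then 3n+1 b's then 2n+2 z's, where the shown terms are n = 2, 3, 4.
Setting n = 5 gives 11, 16, 12 characters in each block.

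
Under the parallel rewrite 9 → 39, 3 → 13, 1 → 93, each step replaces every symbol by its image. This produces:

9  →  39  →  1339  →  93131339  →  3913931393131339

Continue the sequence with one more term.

13399313391393133913931393131339

Applying the rule to each of the 16 symbols of 3913931393131339 gives the pieces 13 39 93 13 39 13 93 13 39 13 93 13 93 13 13 39, which concatenate to the answer.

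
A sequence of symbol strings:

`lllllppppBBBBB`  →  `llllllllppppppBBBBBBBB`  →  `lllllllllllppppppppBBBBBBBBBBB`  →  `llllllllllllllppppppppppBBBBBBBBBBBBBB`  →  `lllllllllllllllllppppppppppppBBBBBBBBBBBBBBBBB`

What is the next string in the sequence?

Reading off run lengths: l runs 5, 8, 11, 14, 17; p runs 4, 6, 8, 10, 12; B runs 5, 8, 11, 14, 17 — each is linear in n (n = 1, 2, …).
For the next term, n = 6, so the run lengths are 20, 14, 20.

llllllllllllllllllllppppppppppppppBBBBBBBBBBBBBBBBBBBB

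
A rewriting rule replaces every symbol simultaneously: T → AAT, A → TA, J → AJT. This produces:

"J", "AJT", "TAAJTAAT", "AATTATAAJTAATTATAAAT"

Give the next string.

Replace each of the 20 characters of AATTATAAJTAATTATAAAT in place — TA TA AAT AAT TA AAT TA TA AJT AAT TA TA AAT AAT TA AAT TA TA TA AAT — and concatenate.

TATAAATAATTAAATTATAAJTAATTATAAATAATTAAATTATATAAAT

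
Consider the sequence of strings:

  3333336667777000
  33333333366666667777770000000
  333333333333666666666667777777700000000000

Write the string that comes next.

3333333333333336666666666666667777777777000000000000000

Each string has the form 3^{3n+3} 6^{4n-1} 7^{2n+2} 0^{4n-1} (n = 1, 2, …).
Setting n = 4 gives 15, 15, 10, 15 characters in each block.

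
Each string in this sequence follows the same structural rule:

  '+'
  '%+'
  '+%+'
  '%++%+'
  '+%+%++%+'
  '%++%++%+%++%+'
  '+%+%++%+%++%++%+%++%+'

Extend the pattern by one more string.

From term 3 onward, concatenate the second-to-last term with the last: +·%+ = +%+, %+·+%+ = %++%+, …
Continuing: %++%++%+%++%+ · +%+%++%+%++%++%+%++%+ gives term 8.

%++%++%+%++%++%+%++%+%++%++%+%++%+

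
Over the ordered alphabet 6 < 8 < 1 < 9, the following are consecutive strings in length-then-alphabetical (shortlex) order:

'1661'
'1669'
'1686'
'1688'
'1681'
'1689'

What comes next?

Treat 1689 as a base-4 numeral over the given alphabet and add one, carrying through any trailing 9's.

1616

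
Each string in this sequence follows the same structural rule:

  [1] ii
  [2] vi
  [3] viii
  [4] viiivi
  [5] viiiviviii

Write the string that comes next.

Each term (from the third on) is the previous term followed by the one before it: term 3 = vi·ii = viii.
Continuing: viiiviviii · viiivi gives term 6.

viiiviviiiviiivi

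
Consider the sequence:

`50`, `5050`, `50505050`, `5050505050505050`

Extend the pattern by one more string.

Each string is two copies of the previous one concatenated.
Doubling 5050505050505050:

50505050505050505050505050505050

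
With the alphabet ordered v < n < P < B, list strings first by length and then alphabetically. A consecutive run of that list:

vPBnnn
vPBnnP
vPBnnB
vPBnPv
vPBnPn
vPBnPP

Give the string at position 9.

vPBnBn

Advancing 3 positions from vPBnPP through vPBnPP → vPBnPB → vPBnBv reaches term 9.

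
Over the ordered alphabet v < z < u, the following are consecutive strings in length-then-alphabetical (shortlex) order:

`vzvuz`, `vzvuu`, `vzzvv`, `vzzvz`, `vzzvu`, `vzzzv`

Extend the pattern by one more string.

vzzzz

The successor of vzzzv increments the rightmost position that isn't already u and resets every position after it to v.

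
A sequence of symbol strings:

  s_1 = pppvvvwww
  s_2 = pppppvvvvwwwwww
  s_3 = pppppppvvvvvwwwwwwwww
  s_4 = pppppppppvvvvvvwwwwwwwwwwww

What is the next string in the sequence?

pppppppppppvvvvvvvwwwwwwwwwwwwwww

Reading off run lengths: p runs 3, 5, 7, 9; v runs 3, 4, 5, 6; w runs 3, 6, 9, 12 — each is linear in n (n = 1, 2, …).
For the next term, n = 5, so the run lengths are 11, 7, 15.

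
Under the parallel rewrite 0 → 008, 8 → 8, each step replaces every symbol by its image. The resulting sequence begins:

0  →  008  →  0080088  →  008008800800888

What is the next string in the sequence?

0080088008008880080088008008888

Applying the rule to each of the 15 symbols of 008008800800888 gives the pieces 008 008 8 008 008 8 8 008 008 8 008 008 8 8 8, which concatenate to the answer.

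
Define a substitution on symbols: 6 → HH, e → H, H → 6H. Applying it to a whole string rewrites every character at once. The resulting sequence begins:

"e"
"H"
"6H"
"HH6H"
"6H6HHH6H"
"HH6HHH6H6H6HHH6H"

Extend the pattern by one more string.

Rewriting the 16 symbols of HH6HHH6H6H6HHH6H one by one yields 6H 6H HH 6H 6H 6H HH 6H HH 6H HH 6H 6H 6H HH 6H; concatenated:

6H6HHH6H6H6HHH6HHH6HHH6H6H6HHH6H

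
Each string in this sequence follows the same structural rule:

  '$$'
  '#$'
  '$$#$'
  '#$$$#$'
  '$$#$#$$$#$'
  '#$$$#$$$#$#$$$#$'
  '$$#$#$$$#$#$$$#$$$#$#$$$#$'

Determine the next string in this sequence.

Each term (from the third on) is the two preceding terms concatenated in order: term 3 = $$·#$ = $$#$.
So term 8 is #$$$#$$$#$#$$$#$·$$#$#$$$#$#$$$#$$$#$#$$$#$.

#$$$#$$$#$#$$$#$$$#$#$$$#$#$$$#$$$#$#$$$#$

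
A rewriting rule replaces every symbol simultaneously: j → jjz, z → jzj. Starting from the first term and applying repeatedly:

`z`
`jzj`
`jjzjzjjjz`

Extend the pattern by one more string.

Expanding jjzjzjjjz: j→jjz, j→jjz, z→jzj, j→jjz, z→jzj, j→jjz, j→jjz, j→jjz, z→jzj. Concatenated: jjz jjz jzj jjz jzj jjz jjz jjz jzj.

jjzjjzjzjjjzjzjjjzjjzjjzjzj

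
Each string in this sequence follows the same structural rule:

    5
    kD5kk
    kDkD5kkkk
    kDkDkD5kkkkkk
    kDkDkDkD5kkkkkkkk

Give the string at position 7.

Each term wraps the previous one in kD on the left and kk on the right.
From kDkDkDkD5kkkkkkkk, 2 further steps: kDkDkDkD5kkkkkkkk → kDkDkDkDkD5kkkkkkkkkk → (answer).

kDkDkDkDkDkD5kkkkkkkkkkkk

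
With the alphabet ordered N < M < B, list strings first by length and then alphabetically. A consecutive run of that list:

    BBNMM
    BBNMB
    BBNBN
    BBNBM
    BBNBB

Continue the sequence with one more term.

BBMNN

Treat BBNBB as a base-3 numeral over the given alphabet and add one, carrying through any trailing B's.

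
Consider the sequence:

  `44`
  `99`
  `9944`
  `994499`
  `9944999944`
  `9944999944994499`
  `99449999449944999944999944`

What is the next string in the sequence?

994499994499449999449999449944999944994499

From term 3 onward, concatenate the last term with the second-to-last: 99·44 = 9944, 9944·99 = 994499, …
The next term joins 99449999449944999944999944 and 9944999944994499.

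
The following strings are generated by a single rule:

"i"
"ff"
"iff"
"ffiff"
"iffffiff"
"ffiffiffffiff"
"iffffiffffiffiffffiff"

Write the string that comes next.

ffiffiffffiffiffffiffffiffiffffiff

This is a Fibonacci-style word recurrence s(k) = s(k−2)·s(k−1): e.g. i·ff = iff.
Continuing: ffiffiffffiff · iffffiffffiffiffffiff gives term 8.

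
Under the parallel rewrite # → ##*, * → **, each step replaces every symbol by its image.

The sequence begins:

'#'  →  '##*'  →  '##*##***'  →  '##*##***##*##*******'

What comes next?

Rewriting the 20 symbols of ##*##***##*##******* one by one yields ##* ##* ** ##* ##* ** ** ** ##* ##* ** ##* ##* ** ** ** ** ** ** **; concatenated:

##*##***##*##*******##*##***##*##***************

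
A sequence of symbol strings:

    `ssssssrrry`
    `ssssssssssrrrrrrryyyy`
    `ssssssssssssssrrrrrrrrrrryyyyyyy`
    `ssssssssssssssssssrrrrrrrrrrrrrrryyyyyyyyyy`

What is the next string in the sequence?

Reading off run lengths: s runs 6, 10, 14, 18; r runs 3, 7, 11, 15; y runs 1, 4, 7, 10 — each is linear in n (n = 1, 2, …).
Setting n = 5 gives 22, 19, 13 characters in each block.

ssssssssssssssssssssssrrrrrrrrrrrrrrrrrrryyyyyyyyyyyyy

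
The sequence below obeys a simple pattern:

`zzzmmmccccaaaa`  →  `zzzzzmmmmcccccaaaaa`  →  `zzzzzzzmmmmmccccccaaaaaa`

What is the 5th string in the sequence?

zzzzzzzzzzzmmmmmmmccccccccaaaaaaaa

The n-th term is 2n+1 z's then n+2 m's then n+3 c's then n+3 a's (n = 1, 2, …).
Setting n = 5 gives 11, 7, 8, 8 characters in each block.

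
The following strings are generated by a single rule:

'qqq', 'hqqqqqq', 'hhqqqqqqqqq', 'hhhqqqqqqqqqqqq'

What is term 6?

s(k+1) = h·s(k)·qqq, so each term gains h as a prefix and qqq as a suffix.
From hhhqqqqqqqqqqqq, 2 further steps: hhhqqqqqqqqqqqq → hhhhqqqqqqqqqqqqqqq → (answer).

hhhhhqqqqqqqqqqqqqqqqqq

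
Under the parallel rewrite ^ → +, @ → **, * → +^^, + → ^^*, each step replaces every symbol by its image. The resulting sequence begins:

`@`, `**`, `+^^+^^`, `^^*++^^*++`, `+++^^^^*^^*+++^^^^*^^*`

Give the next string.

Applying the rule to each of the 22 symbols of +++^^^^*^^*+++^^^^*^^* gives the pieces ^^* ^^* ^^* + + + + +^^ + + +^^ ^^* ^^* ^^* + + + + +^^ + + +^^, which concatenate to the answer.

^^*^^*^^*+++++^^+++^^^^*^^*^^*+++++^^+++^^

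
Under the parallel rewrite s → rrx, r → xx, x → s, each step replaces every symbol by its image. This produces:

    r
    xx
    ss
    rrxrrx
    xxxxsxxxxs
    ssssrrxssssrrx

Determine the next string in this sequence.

Applying the rule to each of the 14 symbols of ssssrrxssssrrx gives the pieces rrx rrx rrx rrx xx xx s rrx rrx rrx rrx xx xx s, which concatenate to the answer.

rrxrrxrrxrrxxxxxsrrxrrxrrxrrxxxxxs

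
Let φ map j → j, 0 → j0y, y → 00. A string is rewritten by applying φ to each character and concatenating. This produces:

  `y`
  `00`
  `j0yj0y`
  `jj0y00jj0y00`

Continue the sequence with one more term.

jjj0y00j0yj0yjjj0y00j0yj0y

Expanding jj0y00jj0y00: j→j, j→j, 0→j0y, y→00, 0→j0y, 0→j0y, j→j, j→j, 0→j0y, y→00, 0→j0y, 0→j0y. Concatenated: j j j0y 00 j0y j0y j j j0y 00 j0y j0y.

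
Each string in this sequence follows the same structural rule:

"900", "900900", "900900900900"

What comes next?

Each string is two copies of the previous one concatenated.
Doubling 900900900900:

900900900900900900900900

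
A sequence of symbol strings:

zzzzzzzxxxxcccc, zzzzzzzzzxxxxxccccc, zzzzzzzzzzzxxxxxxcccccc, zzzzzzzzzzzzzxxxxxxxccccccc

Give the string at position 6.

Each string has the form z^{2n+1} x^{n+1} c^{n+1}, where the shown terms are n = 3, 4, 5, 6.
Setting n = 8 gives 17, 9, 9 characters in each block.

zzzzzzzzzzzzzzzzzxxxxxxxxxccccccccc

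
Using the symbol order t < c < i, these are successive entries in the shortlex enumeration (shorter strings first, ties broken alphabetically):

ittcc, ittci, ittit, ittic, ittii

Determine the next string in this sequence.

itctt

Treat ittii as a base-3 numeral over the given alphabet and add one, carrying through any trailing i's.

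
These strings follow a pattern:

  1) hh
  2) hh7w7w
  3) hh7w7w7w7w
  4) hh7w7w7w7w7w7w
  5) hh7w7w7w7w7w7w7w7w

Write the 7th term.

Each term is the previous one with 7w7w appended.
From hh7w7w7w7w7w7w7w7w, 2 further steps: hh7w7w7w7w7w7w7w7w → hh7w7w7w7w7w7w7w7w7w7w → (answer).

hh7w7w7w7w7w7w7w7w7w7w7w7w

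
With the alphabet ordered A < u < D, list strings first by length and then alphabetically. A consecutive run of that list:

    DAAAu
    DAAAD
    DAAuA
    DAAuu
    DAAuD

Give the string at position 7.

DAADu

Continuing the enumeration 2 steps past DAAuD: DAAuD → DAADA → (answer).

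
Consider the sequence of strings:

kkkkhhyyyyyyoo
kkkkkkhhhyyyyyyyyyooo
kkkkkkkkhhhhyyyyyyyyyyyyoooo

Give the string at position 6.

Reading off run lengths: k runs 4, 6, 8; h runs 2, 3, 4; y runs 6, 9, 12; o runs 2, 3, 4 — each is linear in n, where the shown terms are n = 2, 3, 4.
For term 6, n = 7, so the run lengths are 14, 7, 21, 7.

kkkkkkkkkkkkkkhhhhhhhyyyyyyyyyyyyyyyyyyyyyooooooo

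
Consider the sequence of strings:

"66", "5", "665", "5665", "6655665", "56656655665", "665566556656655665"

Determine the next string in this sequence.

From term 3 onward, concatenate the second-to-last term with the last: 66·5 = 665, 5·665 = 5665, …
So term 8 is 56656655665·665566556656655665.

56656655665665566556656655665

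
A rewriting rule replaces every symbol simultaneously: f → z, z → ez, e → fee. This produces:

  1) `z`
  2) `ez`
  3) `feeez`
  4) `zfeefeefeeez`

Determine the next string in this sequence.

ezzfeefeezfeefeezfeefeefeeez

Rewriting each symbol of zfeefeefeeez: z→ez, f→z, e→fee, e→fee, f→z, e→fee, e→fee, f→z, e→fee, e→fee, e→fee, z→ez, which concatenates to ez z fee fee z fee fee z fee fee fee ez.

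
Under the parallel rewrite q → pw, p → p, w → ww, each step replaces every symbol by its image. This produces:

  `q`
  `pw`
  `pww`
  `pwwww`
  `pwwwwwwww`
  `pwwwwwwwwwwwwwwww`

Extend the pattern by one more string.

φ(pwwwwwwwwwwwwwwww) expands symbol-by-symbol to p ww ww ww ww ww ww ww ww ww ww ww ww ww ww ww ww; joining the 17 pieces gives the next term.

pwwwwwwwwwwwwwwwwwwwwwwwwwwwwwwww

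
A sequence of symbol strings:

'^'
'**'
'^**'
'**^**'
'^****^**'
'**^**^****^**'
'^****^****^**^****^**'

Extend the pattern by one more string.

Each term (from the third on) is the two preceding terms concatenated in order: term 3 = ^·** = ^**.
The next term joins **^**^****^** and ^****^****^**^****^**.

**^**^****^**^****^****^**^****^**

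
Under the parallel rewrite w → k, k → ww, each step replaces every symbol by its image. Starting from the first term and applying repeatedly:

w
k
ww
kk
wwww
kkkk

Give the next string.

Apply φ to kkkk symbol by symbol: k→ww, k→ww, k→ww, k→ww; joined: ww ww ww ww.

wwwwwwww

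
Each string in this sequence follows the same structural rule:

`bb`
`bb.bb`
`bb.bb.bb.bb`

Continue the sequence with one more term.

Every step duplicates the string with '.' between the halves.
Doubling bb.bb.bb.bb with '.' between the halves:

bb.bb.bb.bb.bb.bb.bb.bb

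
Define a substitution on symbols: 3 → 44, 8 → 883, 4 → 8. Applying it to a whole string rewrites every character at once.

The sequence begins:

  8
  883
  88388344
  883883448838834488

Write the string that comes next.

Replace each of the 18 characters of 883883448838834488 in place — 883 883 44 883 883 44 8 8 883 883 44 883 883 44 8 8 883 883 — and concatenate.

883883448838834488883883448838834488883883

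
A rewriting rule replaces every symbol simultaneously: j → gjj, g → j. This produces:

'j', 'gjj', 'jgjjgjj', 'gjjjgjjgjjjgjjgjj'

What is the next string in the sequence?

Replace each of the 17 characters of gjjjgjjgjjjgjjgjj in place — j gjj gjj gjj j gjj gjj j gjj gjj gjj j gjj gjj j gjj gjj — and concatenate.

jgjjgjjgjjjgjjgjjjgjjgjjgjjjgjjgjjjgjjgjj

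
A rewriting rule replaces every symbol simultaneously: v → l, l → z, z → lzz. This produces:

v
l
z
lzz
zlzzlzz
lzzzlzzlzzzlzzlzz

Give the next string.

zlzzlzzlzzzlzzlzzzlzzlzzlzzzlzzlzzzlzzlzz

φ(lzzzlzzlzzzlzzlzz) expands symbol-by-symbol to z lzz lzz lzz z lzz lzz z lzz lzz lzz z lzz lzz z lzz lzz; joining the 17 pieces gives the next term.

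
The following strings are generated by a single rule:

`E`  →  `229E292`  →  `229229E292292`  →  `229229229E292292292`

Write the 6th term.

229229229229229E292292292292292

s(k+1) = 229·s(k)·292, so each term gains 229 as a prefix and 292 as a suffix.
From 229229229E292292292, 2 further steps: 229229229E292292292 → 229229229229E292292292292 → (answer).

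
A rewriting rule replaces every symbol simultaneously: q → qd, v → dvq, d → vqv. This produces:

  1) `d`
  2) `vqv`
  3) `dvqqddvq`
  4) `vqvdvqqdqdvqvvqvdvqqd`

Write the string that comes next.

Rewriting the 21 symbols of vqvdvqqdqdvqvvqvdvqqd one by one yields dvq qd dvq vqv dvq qd qd vqv qd vqv dvq qd dvq dvq qd dvq vqv dvq qd qd vqv; concatenated:

dvqqddvqvqvdvqqdqdvqvqdvqvdvqqddvqdvqqddvqvqvdvqqdqdvqv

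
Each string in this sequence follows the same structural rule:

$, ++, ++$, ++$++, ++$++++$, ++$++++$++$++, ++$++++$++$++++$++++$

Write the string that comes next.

From term 3 onward, concatenate the last term with the second-to-last: ++·$ = ++$, ++$·++ = ++$++, …
The next term joins ++$++++$++$++++$++++$ and ++$++++$++$++.

++$++++$++$++++$++++$++$++++$++$++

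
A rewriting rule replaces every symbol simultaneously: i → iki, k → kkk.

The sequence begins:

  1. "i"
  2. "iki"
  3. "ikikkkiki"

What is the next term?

ikikkkikikkkkkkkkkikikkkiki

Rewriting each symbol of ikikkkiki: i→iki, k→kkk, i→iki, k→kkk, k→kkk, k→kkk, i→iki, k→kkk, i→iki, which concatenates to iki kkk iki kkk kkk kkk iki kkk iki.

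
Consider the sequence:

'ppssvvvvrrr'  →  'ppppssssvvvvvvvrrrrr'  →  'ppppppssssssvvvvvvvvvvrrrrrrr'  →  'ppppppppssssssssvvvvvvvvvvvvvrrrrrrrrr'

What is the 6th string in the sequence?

Term n consists of 2n p's, followed by 2n s's, followed by 3n+1 v's, followed by 2n+1 r's (n = 1, 2, …).
At n = 6 the blocks have lengths 12, 12, 19, 13.

ppppppppppppssssssssssssvvvvvvvvvvvvvvvvvvvrrrrrrrrrrrrr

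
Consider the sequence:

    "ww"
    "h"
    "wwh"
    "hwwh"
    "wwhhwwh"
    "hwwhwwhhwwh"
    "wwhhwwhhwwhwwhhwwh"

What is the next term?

hwwhwwhhwwhwwhhwwhhwwhwwhhwwh

From term 3 onward, concatenate the second-to-last term with the last: ww·h = wwh, h·wwh = hwwh, …
Continuing: hwwhwwhhwwh · wwhhwwhhwwhwwhhwwh gives term 8.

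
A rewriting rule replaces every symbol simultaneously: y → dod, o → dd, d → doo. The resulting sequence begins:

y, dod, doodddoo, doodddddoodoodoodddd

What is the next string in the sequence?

doodddddoodoodoodoodoodddddoodddddoodddddoodoodoodoo

Replace each of the 20 characters of doodddddoodoodoodddd in place — doo dd dd doo doo doo doo doo dd dd doo dd dd doo dd dd doo doo doo doo — and concatenate.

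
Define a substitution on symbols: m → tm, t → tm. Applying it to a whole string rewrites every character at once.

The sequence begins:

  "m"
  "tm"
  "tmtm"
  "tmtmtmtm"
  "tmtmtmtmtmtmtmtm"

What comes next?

Rewriting the 16 symbols of tmtmtmtmtmtmtmtm one by one yields tm tm tm tm tm tm tm tm tm tm tm tm tm tm tm tm; concatenated:

tmtmtmtmtmtmtmtmtmtmtmtmtmtmtmtm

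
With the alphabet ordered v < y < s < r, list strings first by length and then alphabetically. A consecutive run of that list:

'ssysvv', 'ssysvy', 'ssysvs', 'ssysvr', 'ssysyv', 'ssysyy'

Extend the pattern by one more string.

The successor of ssysyy increments the rightmost position that isn't already r and resets every position after it to v.

ssysys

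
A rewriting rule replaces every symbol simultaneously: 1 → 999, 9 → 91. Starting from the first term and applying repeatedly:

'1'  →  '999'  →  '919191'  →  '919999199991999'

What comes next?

Replace each of the 15 characters of 919999199991999 in place — 91 999 91 91 91 91 999 91 91 91 91 999 91 91 91 — and concatenate.

919999191919199991919191999919191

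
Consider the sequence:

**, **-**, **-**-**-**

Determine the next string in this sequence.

**-**-**-**-**-**-**-**

Each string is two copies of the previous one joined by '-'.
One more doubling of **-**-**-** gives the answer.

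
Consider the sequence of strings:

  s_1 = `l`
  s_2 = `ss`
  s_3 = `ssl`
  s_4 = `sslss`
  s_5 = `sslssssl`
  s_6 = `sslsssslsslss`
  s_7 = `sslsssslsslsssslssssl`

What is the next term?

sslsssslsslsssslsssslsslsssslsslss

This is a Fibonacci-style word recurrence s(k) = s(k−1)·s(k−2): e.g. ss·l = ssl.
So term 8 is sslsssslsslsssslssssl·sslsssslsslss.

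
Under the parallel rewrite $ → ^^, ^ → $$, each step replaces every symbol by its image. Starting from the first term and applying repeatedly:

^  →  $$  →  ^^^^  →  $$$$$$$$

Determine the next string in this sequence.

Apply φ to $$$$$$$$ symbol by symbol: $→^^, $→^^, $→^^, $→^^, $→^^, $→^^, $→^^, $→^^; joined: ^^ ^^ ^^ ^^ ^^ ^^ ^^ ^^.

^^^^^^^^^^^^^^^^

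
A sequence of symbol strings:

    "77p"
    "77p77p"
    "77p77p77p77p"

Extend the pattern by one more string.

Every step duplicates the string.
Doubling 77p77p77p77p:

77p77p77p77p77p77p77p77p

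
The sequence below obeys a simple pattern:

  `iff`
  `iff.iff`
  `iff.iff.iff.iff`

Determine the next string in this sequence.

iff.iff.iff.iff.iff.iff.iff.iff

s(k+1) = s(k)·.·s(k) — each term doubles the last with '.' between the halves.
So the next term is two copies of iff.iff.iff.iff with '.' between the halves.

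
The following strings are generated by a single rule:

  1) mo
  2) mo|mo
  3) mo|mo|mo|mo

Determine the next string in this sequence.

Every step duplicates the string with '|' between the halves.
Doubling mo|mo|mo|mo with '|' between the halves:

mo|mo|mo|mo|mo|mo|mo|mo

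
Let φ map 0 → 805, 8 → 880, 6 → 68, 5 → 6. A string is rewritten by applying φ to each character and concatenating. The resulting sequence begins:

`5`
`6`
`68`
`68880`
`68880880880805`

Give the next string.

688808808808058808808058808808058808056

Applying the rule to each of the 14 symbols of 68880880880805 gives the pieces 68 880 880 880 805 880 880 805 880 880 805 880 805 6, which concatenate to the answer.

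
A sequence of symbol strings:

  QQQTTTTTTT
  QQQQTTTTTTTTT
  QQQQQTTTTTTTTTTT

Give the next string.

Term n consists of n Q's, followed by 2n+1 T's, where the shown terms are n = 3, 4, 5.
For the next term, n = 6, so the run lengths are 6, 13.

QQQQQQTTTTTTTTTTTTT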